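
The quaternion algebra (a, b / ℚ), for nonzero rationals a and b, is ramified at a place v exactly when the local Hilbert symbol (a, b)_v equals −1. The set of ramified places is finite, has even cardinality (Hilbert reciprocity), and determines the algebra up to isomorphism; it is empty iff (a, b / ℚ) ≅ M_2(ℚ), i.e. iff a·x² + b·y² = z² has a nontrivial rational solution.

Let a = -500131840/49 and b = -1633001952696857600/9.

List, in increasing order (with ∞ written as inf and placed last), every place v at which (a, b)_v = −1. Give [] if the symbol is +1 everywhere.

[17, inf]

(a, b) ≡ (-10, -221) mod (ℚ^×)²; places V = {2, 3, 5, 7, 11, 13, 17, ∞}.
(a,b)_13: α=2, u≡9; β=5, v≡4 (mod 13); (9|13)=+1, (4|13)=+1; sign (−1)^0·+1^5·+1^2 = +1.
(a,b)_3: α=0, u≡2; β=-2, v≡1 (mod 3); (2|3)=-1, (1|3)=+1; sign (−1)^0·-1^-2·+1^0 = +1.
(a,b)_5: α=1, u≡3; β=2, v≡4 (mod 5); (3|5)=-1, (4|5)=+1; sign (−1)^0·-1^2·+1^1 = +1.
(a,b)_17: α=2, u≡14; β=5, v≡2 (mod 17); (14|17)=-1, (2|17)=+1; sign (−1)^0·-1^5·+1^2 = -1.
(a,b)_∞: sgn(-10)=−, sgn(-221)=−, so -1.
(a,b)_2: α=11, β=10; u≡3, v≡3 (mod 8); ε(u)ε(v)=1·1, αω(v)=11·1, βω(u)=10·1; sum ≡ 0  ⇒  +1.
(a,b)_11: α=0, u≡9; β=2, v≡7 (mod 11); (9|11)=+1, (7|11)=-1; sign (−1)^0·+1^2·-1^0 = +1.
(a,b)_7: α=-2, u≡2; β=0, v≡5 (mod 7); (2|7)=+1, (5|7)=-1; sign (−1)^0·+1^0·-1^-2 = +1.
Ram(-10, -221) = {17, ∞}; no ℚ_17-point on the conic.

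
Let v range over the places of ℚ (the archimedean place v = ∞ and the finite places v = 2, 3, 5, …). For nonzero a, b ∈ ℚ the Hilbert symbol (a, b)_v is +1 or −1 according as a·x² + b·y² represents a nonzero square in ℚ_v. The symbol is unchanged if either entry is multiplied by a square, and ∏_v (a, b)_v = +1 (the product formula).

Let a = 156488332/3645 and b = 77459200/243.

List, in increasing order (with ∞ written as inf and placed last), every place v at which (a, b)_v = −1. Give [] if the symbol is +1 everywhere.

Mod squares: a ≡ 1616615, b ≡ 741. Check v ∈ {∞, 2, 3, 5, 7, 11, 13, 17, 19}.
v=11: a=11^3·(≡1), b=11^0·(≡5) mod 11; (1|11)=+1, (5|11)=+1; (−1)^{3·0·5}·(+1)^0·(+1)^3 = +1.
v=17: a=17^1·(≡10), b=17^0·(≡12) mod 17; (10|17)=-1, (12|17)=-1; (−1)^{1·0·8}·(-1)^0·(-1)^1 = -1.
v=2: v_2(a)=2, v_2(b)=8; units ≡ 7, 5 (mod 8); ε·ε+αω+βω = 1·0+2·1+8·0 ≡ 0  ⇒  (a,b)_2 = +1.
v=∞: 1616615 > 0 and 741 > 0  ⇒  (a,b)_∞ = +1.
v=3: a=3^-6·(≡2), b=3^-5·(≡1) mod 3; (2|3)=-1, (1|3)=+1; (−1)^{-6·-5·1}·(-1)^-5·(+1)^-6 = -1.
v=19: a=19^1·(≡2), b=19^1·(≡17) mod 19; (2|19)=-1, (17|19)=+1; (−1)^{1·1·9}·(-1)^1·(+1)^1 = +1.
v=7: a=7^1·(≡2), b=7^2·(≡5) mod 7; (2|7)=+1, (5|7)=-1; (−1)^{1·2·3}·(+1)^2·(-1)^1 = -1.
v=13: a=13^1·(≡9), b=13^1·(≡5) mod 13; (9|13)=+1, (5|13)=-1; (−1)^{1·1·6}·(+1)^1·(-1)^1 = -1.
v=5: a=5^-1·(≡3), b=5^2·(≡1) mod 5; (3|5)=-1, (1|5)=+1; (−1)^{-1·2·2}·(-1)^2·(+1)^-1 = +1.
Ram(1616615, 741) = {3, 7, 13, 17}; no ℚ_3-point on the conic.

[3, 7, 13, 17]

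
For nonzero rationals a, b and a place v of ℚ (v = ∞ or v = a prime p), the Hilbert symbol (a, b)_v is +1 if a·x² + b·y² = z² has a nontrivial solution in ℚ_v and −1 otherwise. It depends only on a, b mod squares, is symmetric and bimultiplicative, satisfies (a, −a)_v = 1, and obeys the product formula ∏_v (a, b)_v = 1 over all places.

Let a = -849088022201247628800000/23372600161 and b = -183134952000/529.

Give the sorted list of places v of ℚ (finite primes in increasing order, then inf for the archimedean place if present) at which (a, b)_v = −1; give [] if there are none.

[3, 11, 13, inf]

(a, b) ≡ (-1155, -2145) mod (ℚ^×)²; places V = {2, 3, 5, 7, 11, 13, 17, 19, 23, ∞}.
(a,b)_7: α=3, u≡3; β=2, v≡2 (mod 7); (3|7)=-1, (2|7)=+1; sign (−1)^0·-1^2·+1^3 = +1.
(a,b)_5: α=5, u≡4; β=3, v≡1 (mod 5); (4|5)=+1, (1|5)=+1; sign (−1)^0·+1^3·+1^5 = +1.
(a,b)_23: α=-4, u≡16; β=-2, v≡14 (mod 23); (16|23)=+1, (14|23)=-1; sign (−1)^0·+1^-2·-1^-4 = +1.
(a,b)_∞: sgn(-1155)=−, sgn(-2145)=−, so -1.
(a,b)_19: α=2, u≡7; β=0, v≡14 (mod 19); (7|19)=+1, (14|19)=-1; sign (−1)^0·+1^0·-1^2 = +1.
(a,b)_13: α=2, u≡5; β=1, v≡4 (mod 13); (5|13)=-1, (4|13)=+1; sign (−1)^0·-1^1·+1^2 = -1.
(a,b)_11: α=5, u≡4; β=3, v≡4 (mod 11); (4|11)=+1, (4|11)=+1; sign (−1)^1·+1^3·+1^5 = -1.
(a,b)_2: α=12, β=6; u≡5, v≡7 (mod 8); ε(u)ε(v)=0·1, αω(v)=12·0, βω(u)=6·1; sum ≡ 0  ⇒  +1.
(a,b)_3: α=9, u≡2; β=3, v≡2 (mod 3); (2|3)=-1, (2|3)=-1; sign (−1)^1·-1^3·-1^9 = -1.
(a,b)_17: α=-4, u≡2; β=0, v≡6 (mod 17); (2|17)=+1, (6|17)=-1; sign (−1)^0·+1^0·-1^-4 = +1.
(-1155, -2145 / ℚ) ramifies at {3, 11, 13, ∞}: a division algebra.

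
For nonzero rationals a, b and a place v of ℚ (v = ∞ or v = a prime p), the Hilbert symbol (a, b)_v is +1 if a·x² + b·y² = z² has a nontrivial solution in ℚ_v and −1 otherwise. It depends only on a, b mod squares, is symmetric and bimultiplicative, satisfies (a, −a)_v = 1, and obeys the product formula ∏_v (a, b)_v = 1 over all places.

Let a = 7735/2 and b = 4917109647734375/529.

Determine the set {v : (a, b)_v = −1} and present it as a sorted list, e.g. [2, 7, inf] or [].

[2, 13]

(a, b) ≡ (15470, 455) mod (ℚ^×)²; places V = {2, 5, 7, 13, 17, 23, ∞}.
(a,b)_17: α=1, u≡15; β=4, v≡9 (mod 17); (15|17)=+1, (9|17)=+1; sign (−1)^0·+1^4·+1^1 = +1.
(a,b)_13: α=1, u≡5; β=3, v≡1 (mod 13); (5|13)=-1, (1|13)=+1; sign (−1)^0·-1^3·+1^1 = -1.
(a,b)_2: α=-1, β=0; u≡7, v≡7 (mod 8); ε(u)ε(v)=1·1, αω(v)=-1·0, βω(u)=0·0; sum ≡ 1  ⇒  -1.
(a,b)_∞: sgn(15470)=+, sgn(455)=+, so +1.
(a,b)_7: α=1, u≡3; β=3, v≡2 (mod 7); (3|7)=-1, (2|7)=+1; sign (−1)^1·-1^3·+1^1 = +1.
(a,b)_5: α=1, u≡1; β=7, v≡4 (mod 5); (1|5)=+1, (4|5)=+1; sign (−1)^0·+1^7·+1^1 = +1.
(a,b)_23: α=0, u≡15; β=-2, v≡2 (mod 23); (15|23)=-1, (2|23)=+1; sign (−1)^0·-1^-2·+1^0 = +1.
(15470, 455 / ℚ) ramifies at {2, 13}: a division algebra.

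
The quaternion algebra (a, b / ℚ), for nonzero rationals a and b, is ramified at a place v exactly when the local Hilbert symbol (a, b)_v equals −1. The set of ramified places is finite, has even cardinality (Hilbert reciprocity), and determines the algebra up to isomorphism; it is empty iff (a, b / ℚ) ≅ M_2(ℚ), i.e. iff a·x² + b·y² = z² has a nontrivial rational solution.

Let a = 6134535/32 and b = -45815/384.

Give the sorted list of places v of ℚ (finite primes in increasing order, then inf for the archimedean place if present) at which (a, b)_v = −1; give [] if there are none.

(a, b) ≡ (1870, -5610) mod (ℚ^×)²; places V = {2, 3, 5, 7, 11, 17, ∞}.
(a,b)_2: α=-5, β=-7; u≡7, v≡3 (mod 8); ε(u)ε(v)=1·1, αω(v)=-5·1, βω(u)=-7·0; sum ≡ 0  ⇒  +1.
(a,b)_17: α=1, u≡2; β=1, v≡11 (mod 17); (2|17)=+1, (11|17)=-1; sign (−1)^0·+1^1·-1^1 = -1.
(a,b)_7: α=0, u≡2; β=2, v≡4 (mod 7); (2|7)=+1, (4|7)=+1; sign (−1)^0·+1^2·+1^0 = +1.
(a,b)_11: α=1, u≡4; β=1, v≡7 (mod 11); (4|11)=+1, (7|11)=-1; sign (−1)^1·+1^1·-1^1 = +1.
(a,b)_∞: sgn(1870)=+, sgn(-5610)=−, so +1.
(a,b)_3: α=8, u≡1; β=-1, v≡2 (mod 3); (1|3)=+1, (2|3)=-1; sign (−1)^0·+1^-1·-1^8 = +1.
(a,b)_5: α=1, u≡1; β=1, v≡3 (mod 5); (1|5)=+1, (3|5)=-1; sign (−1)^0·+1^1·-1^1 = -1.
|Ram(1870, -5610)| = 2, even; anisotropic at {5, 17}.

[5, 17]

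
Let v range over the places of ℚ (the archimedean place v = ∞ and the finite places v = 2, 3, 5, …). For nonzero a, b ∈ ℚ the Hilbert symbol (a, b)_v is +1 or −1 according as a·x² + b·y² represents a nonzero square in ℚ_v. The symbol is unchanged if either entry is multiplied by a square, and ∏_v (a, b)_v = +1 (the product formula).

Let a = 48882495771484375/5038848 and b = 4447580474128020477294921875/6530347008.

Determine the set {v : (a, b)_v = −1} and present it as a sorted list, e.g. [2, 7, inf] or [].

[11, 13]

(a, b) ≡ (21, 36465) mod (ℚ^×)²; places V = {2, 3, 5, 7, 11, 13, 17, ∞}.
(a,b)_11: α=4, u≡7; β=3, v≡4 (mod 11); (7|11)=-1, (4|11)=+1; sign (−1)^0·-1^3·+1^4 = -1.
(a,b)_2: α=-8, β=-12; u≡5, v≡1 (mod 8); ε(u)ε(v)=0·0, αω(v)=-8·0, βω(u)=-12·1; sum ≡ 0  ⇒  +1.
(a,b)_5: α=10, u≡4; β=17, v≡3 (mod 5); (4|5)=+1, (3|5)=-1; sign (−1)^0·+1^17·-1^10 = +1.
(a,b)_7: α=1, u≡3; β=4, v≡1 (mod 7); (3|7)=-1, (1|7)=+1; sign (−1)^0·-1^4·+1^1 = +1.
(a,b)_3: α=-9, u≡1; β=-13, v≡2 (mod 3); (1|3)=+1, (2|3)=-1; sign (−1)^1·+1^-13·-1^-9 = +1.
(a,b)_13: α=2, u≡6; β=5, v≡3 (mod 13); (6|13)=-1, (3|13)=+1; sign (−1)^0·-1^5·+1^2 = -1.
(a,b)_∞: sgn(21)=+, sgn(36465)=+, so +1.
(a,b)_17: α=2, u≡16; β=3, v≡5 (mod 17); (16|17)=+1, (5|17)=-1; sign (−1)^0·+1^3·-1^2 = +1.
(21, 36465 / ℚ) ramifies at {11, 13}: a division algebra.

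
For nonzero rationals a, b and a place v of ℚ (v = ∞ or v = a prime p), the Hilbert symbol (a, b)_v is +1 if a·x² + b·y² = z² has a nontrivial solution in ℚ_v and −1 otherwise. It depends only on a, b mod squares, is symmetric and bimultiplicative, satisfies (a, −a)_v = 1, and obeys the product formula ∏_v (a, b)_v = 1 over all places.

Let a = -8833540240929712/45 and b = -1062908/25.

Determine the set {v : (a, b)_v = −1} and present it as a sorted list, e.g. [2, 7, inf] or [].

Mod squares: a ≡ -260015, b ≡ -5423. Check v ∈ {∞, 2, 3, 5, 7, 11, 17, 19, 23, 29}.
v=7: a=7^1·(≡2), b=7^2·(≡2) mod 7; (2|7)=+1, (2|7)=+1; (−1)^{1·2·3}·(+1)^2·(+1)^1 = +1.
v=29: a=29^2·(≡13), b=29^1·(≡28) mod 29; (13|29)=+1, (28|29)=+1; (−1)^{2·1·14}·(+1)^1·(+1)^2 = +1.
v=23: a=23^1·(≡19), b=23^0·(≡7) mod 23; (19|23)=-1, (7|23)=-1; (−1)^{1·0·11}·(-1)^0·(-1)^1 = -1.
v=5: a=5^-1·(≡2), b=5^-2·(≡2) mod 5; (2|5)=-1, (2|5)=-1; (−1)^{-1·-2·2}·(-1)^-2·(-1)^-1 = -1.
v=17: a=17^3·(≡5), b=17^1·(≡13) mod 17; (5|17)=-1, (13|17)=+1; (−1)^{3·1·8}·(-1)^1·(+1)^3 = -1.
v=19: a=19^3·(≡3), b=19^0·(≡11) mod 19; (3|19)=-1, (11|19)=+1; (−1)^{3·0·9}·(-1)^0·(+1)^3 = +1.
v=11: a=11^2·(≡9), b=11^1·(≡6) mod 11; (9|11)=+1, (6|11)=-1; (−1)^{2·1·5}·(+1)^1·(-1)^2 = +1.
v=2: v_2(a)=4, v_2(b)=2; units ≡ 1, 1 (mod 8); ε·ε+αω+βω = 0·0+4·0+2·0 ≡ 0  ⇒  (a,b)_2 = +1.
v=∞: -260015 < 0 and -5423 < 0  ⇒  (a,b)_∞ = -1.
v=3: a=3^-2·(≡1), b=3^0·(≡1) mod 3; (1|3)=+1, (1|3)=+1; (−1)^{-2·0·1}·(+1)^0·(+1)^-2 = +1.
|Ram(-260015, -5423)| = 4, even; anisotropic at {5, 17, 23, ∞}.

[5, 17, 23, inf]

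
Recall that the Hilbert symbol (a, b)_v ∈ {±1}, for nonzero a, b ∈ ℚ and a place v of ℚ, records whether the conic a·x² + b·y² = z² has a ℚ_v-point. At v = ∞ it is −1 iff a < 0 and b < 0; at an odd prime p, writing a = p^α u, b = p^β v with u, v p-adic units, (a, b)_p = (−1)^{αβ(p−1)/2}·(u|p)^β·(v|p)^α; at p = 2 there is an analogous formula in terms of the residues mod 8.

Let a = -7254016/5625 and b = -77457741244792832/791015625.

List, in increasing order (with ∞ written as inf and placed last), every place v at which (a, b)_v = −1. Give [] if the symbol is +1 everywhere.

[7, 11, 23, inf]

(a, b) ≡ (-1771, -23) mod (ℚ^×)²; places V = {2, 3, 5, 7, 11, 23, ∞}.
(a,b)_23: α=1, u≡20; β=3, v≡11 (mod 23); (20|23)=-1, (11|23)=-1; sign (−1)^1·-1^3·-1^1 = -1.
(a,b)_∞: sgn(-1771)=−, sgn(-23)=−, so -1.
(a,b)_5: α=-4, u≡1; β=-10, v≡3 (mod 5); (1|5)=+1, (3|5)=-1; sign (−1)^0·+1^-10·-1^-4 = +1.
(a,b)_7: α=1, u≡5; β=2, v≡5 (mod 7); (5|7)=-1, (5|7)=-1; sign (−1)^0·-1^2·-1^1 = -1.
(a,b)_11: α=1, u≡4; β=2, v≡7 (mod 11); (4|11)=+1, (7|11)=-1; sign (−1)^0·+1^2·-1^1 = -1.
(a,b)_3: α=-2, u≡2; β=-4, v≡1 (mod 3); (2|3)=-1, (1|3)=+1; sign (−1)^0·-1^-4·+1^-2 = +1.
(a,b)_2: α=12, β=30; u≡5, v≡1 (mod 8); ε(u)ε(v)=0·0, αω(v)=12·0, βω(u)=30·1; sum ≡ 0  ⇒  +1.
(-1771, -23 / ℚ) ramifies at {7, 11, 23, ∞}: a division algebra.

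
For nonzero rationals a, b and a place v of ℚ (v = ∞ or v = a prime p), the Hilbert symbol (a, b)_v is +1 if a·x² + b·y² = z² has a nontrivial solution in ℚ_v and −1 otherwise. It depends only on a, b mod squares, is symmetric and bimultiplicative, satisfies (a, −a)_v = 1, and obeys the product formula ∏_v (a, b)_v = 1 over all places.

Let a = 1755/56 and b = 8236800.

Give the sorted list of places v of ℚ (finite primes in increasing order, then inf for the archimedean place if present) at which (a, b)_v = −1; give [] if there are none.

[3, 5, 7, 11]

(a, b) ≡ (2730, 143) mod (ℚ^×)²; places V = {2, 3, 5, 7, 11, 13, ∞}.
(a,b)_2: α=-3, β=8; u≡5, v≡7 (mod 8); ε(u)ε(v)=0·1, αω(v)=-3·0, βω(u)=8·1; sum ≡ 0  ⇒  +1.
(a,b)_3: α=3, u≡1; β=2, v≡2 (mod 3); (1|3)=+1, (2|3)=-1; sign (−1)^0·+1^2·-1^3 = -1.
(a,b)_∞: sgn(2730)=+, sgn(143)=+, so +1.
(a,b)_13: α=1, u≡11; β=1, v≡6 (mod 13); (11|13)=-1, (6|13)=-1; sign (−1)^0·-1^1·-1^1 = +1.
(a,b)_5: α=1, u≡1; β=2, v≡2 (mod 5); (1|5)=+1, (2|5)=-1; sign (−1)^0·+1^2·-1^1 = -1.
(a,b)_7: α=-1, u≡5; β=0, v≡5 (mod 7); (5|7)=-1, (5|7)=-1; sign (−1)^0·-1^0·-1^-1 = -1.
(a,b)_11: α=0, u≡6; β=1, v≡8 (mod 11); (6|11)=-1, (8|11)=-1; sign (−1)^0·-1^1·-1^0 = -1.
(2730, 143 / ℚ) ramifies at {3, 5, 7, 11}: a division algebra.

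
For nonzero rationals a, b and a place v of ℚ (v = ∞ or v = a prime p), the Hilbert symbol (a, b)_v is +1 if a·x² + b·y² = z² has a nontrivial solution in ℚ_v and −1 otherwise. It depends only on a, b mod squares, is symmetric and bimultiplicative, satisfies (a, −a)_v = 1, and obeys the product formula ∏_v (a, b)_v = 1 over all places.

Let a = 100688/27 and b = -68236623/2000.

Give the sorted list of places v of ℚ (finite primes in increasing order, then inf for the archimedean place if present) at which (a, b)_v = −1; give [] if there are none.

Mod squares: a ≡ 18879, b ≡ -224315. Check v ∈ {∞, 2, 3, 5, 7, 13, 17, 29, 31}.
v=7: a=7^1·(≡1), b=7^1·(≡4) mod 7; (1|7)=+1, (4|7)=+1; (−1)^{1·1·3}·(+1)^1·(+1)^1 = -1.
v=5: a=5^0·(≡4), b=5^-3·(≡2) mod 5; (4|5)=+1, (2|5)=-1; (−1)^{0·-3·2}·(+1)^-3·(-1)^0 = +1.
v=∞: 18879 > 0 and -224315 < 0  ⇒  (a,b)_∞ = +1.
v=3: a=3^-3·(≡2), b=3^2·(≡1) mod 3; (2|3)=-1, (1|3)=+1; (−1)^{-3·2·1}·(-1)^2·(+1)^-3 = +1.
v=2: v_2(a)=4, v_2(b)=-4; units ≡ 7, 5 (mod 8); ε·ε+αω+βω = 1·0+4·1+-4·0 ≡ 0  ⇒  (a,b)_2 = +1.
v=17: a=17^0·(≡15), b=17^1·(≡11) mod 17; (15|17)=+1, (11|17)=-1; (−1)^{0·1·8}·(+1)^1·(-1)^0 = +1.
v=13: a=13^0·(≡3), b=13^3·(≡1) mod 13; (3|13)=+1, (1|13)=+1; (−1)^{0·3·6}·(+1)^3·(+1)^0 = +1.
v=29: a=29^1·(≡4), b=29^1·(≡14) mod 29; (4|29)=+1, (14|29)=-1; (−1)^{1·1·14}·(+1)^1·(-1)^1 = -1.
v=31: a=31^1·(≡25), b=31^0·(≡7) mod 31; (25|31)=+1, (7|31)=+1; (−1)^{1·0·15}·(+1)^0·(+1)^1 = +1.
(18879, -224315 / ℚ) ramifies at {7, 29}: a division algebra.

[7, 29]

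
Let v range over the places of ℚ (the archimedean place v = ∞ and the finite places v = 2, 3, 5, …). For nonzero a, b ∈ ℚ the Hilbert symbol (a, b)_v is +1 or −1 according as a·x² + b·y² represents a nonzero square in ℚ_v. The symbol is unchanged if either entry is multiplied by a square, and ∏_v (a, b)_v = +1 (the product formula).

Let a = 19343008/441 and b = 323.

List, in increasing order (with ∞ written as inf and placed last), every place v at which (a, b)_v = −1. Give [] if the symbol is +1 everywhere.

Mod squares: a ≡ 1258, b ≡ 323. Check v ∈ {∞, 2, 3, 7, 17, 19, 31, 37}.
v=3: a=3^-2·(≡1), b=3^0·(≡2) mod 3; (1|3)=+1, (2|3)=-1; (−1)^{-2·0·1}·(+1)^0·(-1)^-2 = +1.
v=∞: 1258 > 0 and 323 > 0  ⇒  (a,b)_∞ = +1.
v=31: a=31^2·(≡19), b=31^0·(≡13) mod 31; (19|31)=+1, (13|31)=-1; (−1)^{2·0·15}·(+1)^0·(-1)^2 = +1.
v=19: a=19^0·(≡5), b=19^1·(≡17) mod 19; (5|19)=+1, (17|19)=+1; (−1)^{0·1·9}·(+1)^1·(+1)^0 = +1.
v=7: a=7^-2·(≡3), b=7^0·(≡1) mod 7; (3|7)=-1, (1|7)=+1; (−1)^{-2·0·3}·(-1)^0·(+1)^-2 = +1.
v=37: a=37^1·(≡21), b=37^0·(≡27) mod 37; (21|37)=+1, (27|37)=+1; (−1)^{1·0·18}·(+1)^0·(+1)^1 = +1.
v=17: a=17^1·(≡3), b=17^1·(≡2) mod 17; (3|17)=-1, (2|17)=+1; (−1)^{1·1·8}·(-1)^1·(+1)^1 = -1.
v=2: v_2(a)=5, v_2(b)=0; units ≡ 5, 3 (mod 8); ε·ε+αω+βω = 0·1+5·1+0·1 ≡ 1  ⇒  (a,b)_2 = -1.
(1258, 323 / ℚ) ramifies at {2, 17}: a division algebra.

[2, 17]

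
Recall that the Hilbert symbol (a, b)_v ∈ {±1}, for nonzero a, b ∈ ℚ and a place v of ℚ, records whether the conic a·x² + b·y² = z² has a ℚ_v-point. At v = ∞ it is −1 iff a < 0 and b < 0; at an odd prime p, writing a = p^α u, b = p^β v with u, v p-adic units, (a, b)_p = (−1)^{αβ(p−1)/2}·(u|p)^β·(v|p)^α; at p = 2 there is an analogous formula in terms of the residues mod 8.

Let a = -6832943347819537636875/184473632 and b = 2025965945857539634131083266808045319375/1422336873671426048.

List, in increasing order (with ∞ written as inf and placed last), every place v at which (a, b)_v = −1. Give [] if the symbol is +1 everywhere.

[2, 11, 17, 19, 23, 37]

(a, b) ≡ (-355718, 2958) mod (ℚ^×)²; places V = {2, 3, 5, 7, 11, 17, 19, 23, 29, 31, 37, ∞}.
(a,b)_29: α=2, u≡9; β=3, v≡18 (mod 29); (9|29)=+1, (18|29)=-1; sign (−1)^0·+1^3·-1^2 = +1.
(a,b)_2: α=-5, β=-21; u≡5, v≡7 (mod 8); ε(u)ε(v)=0·1, αω(v)=-5·0, βω(u)=-21·1; sum ≡ 1  ⇒  -1.
(a,b)_17: α=2, u≡3; β=3, v≡15 (mod 17); (3|17)=-1, (15|17)=+1; sign (−1)^0·-1^3·+1^2 = -1.
(a,b)_3: α=6, u≡1; β=9, v≡2 (mod 3); (1|3)=+1, (2|3)=-1; sign (−1)^0·+1^9·-1^6 = +1.
(a,b)_∞: sgn(-355718)=−, sgn(2958)=+, so +1.
(a,b)_5: α=4, u≡3; β=4, v≡2 (mod 5); (3|5)=-1, (2|5)=-1; sign (−1)^0·-1^4·-1^4 = +1.
(a,b)_31: α=2, u≡18; β=4, v≡11 (mod 31); (18|31)=+1, (11|31)=-1; sign (−1)^0·+1^4·-1^2 = +1.
(a,b)_37: α=1, u≡15; β=2, v≡5 (mod 37); (15|37)=-1, (5|37)=-1; sign (−1)^0·-1^2·-1^1 = -1.
(a,b)_23: α=1, u≡12; β=2, v≡11 (mod 23); (12|23)=+1, (11|23)=-1; sign (−1)^0·+1^2·-1^1 = -1.
(a,b)_19: α=3, u≡14; β=8, v≡15 (mod 19); (14|19)=-1, (15|19)=-1; sign (−1)^0·-1^8·-1^3 = -1.
(a,b)_7: α=-8, u≡4; β=-14, v≡2 (mod 7); (4|7)=+1, (2|7)=+1; sign (−1)^0·+1^-14·+1^-8 = +1.
(a,b)_11: α=1, u≡8; β=2, v≡6 (mod 11); (8|11)=-1, (6|11)=-1; sign (−1)^0·-1^2·-1^1 = -1.
|Ram(-355718, 2958)| = 6, even; anisotropic at {2, 11, 17, 19, 23, 37}.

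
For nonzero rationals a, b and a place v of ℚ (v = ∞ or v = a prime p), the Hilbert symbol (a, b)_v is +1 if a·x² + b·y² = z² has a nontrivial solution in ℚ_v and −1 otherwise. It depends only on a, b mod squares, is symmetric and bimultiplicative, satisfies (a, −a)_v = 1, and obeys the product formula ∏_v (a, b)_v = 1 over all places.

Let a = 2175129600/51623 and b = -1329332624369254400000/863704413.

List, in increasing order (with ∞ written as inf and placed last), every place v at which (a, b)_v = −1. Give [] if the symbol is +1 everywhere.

Mod squares: a ≡ 858, b ≡ -455. Check v ∈ {∞, 2, 3, 5, 7, 11, 13, 17, 19}.
v=∞: 858 > 0 and -455 < 0  ⇒  (a,b)_∞ = +1.
v=17: a=17^2·(≡13), b=17^6·(≡16) mod 17; (13|17)=+1, (16|17)=+1; (−1)^{2·6·8}·(+1)^6·(+1)^2 = +1.
v=3: a=3^1·(≡1), b=3^-2·(≡1) mod 3; (1|3)=+1, (1|3)=+1; (−1)^{1·-2·1}·(+1)^-2·(+1)^1 = +1.
v=19: a=19^-2·(≡10), b=19^-2·(≡9) mod 19; (10|19)=-1, (9|19)=+1; (−1)^{-2·-2·9}·(-1)^-2·(+1)^-2 = +1.
v=7: a=7^2·(≡1), b=7^5·(≡6) mod 7; (1|7)=+1, (6|7)=-1; (−1)^{2·5·3}·(+1)^5·(-1)^2 = +1.
v=2: v_2(a)=11, v_2(b)=20; units ≡ 5, 1 (mod 8); ε·ε+αω+βω = 0·0+11·0+20·1 ≡ 0  ⇒  (a,b)_2 = +1.
v=11: a=11^-1·(≡4), b=11^-2·(≡6) mod 11; (4|11)=+1, (6|11)=-1; (−1)^{-1·-2·5}·(+1)^-2·(-1)^-1 = -1.
v=13: a=13^-1·(≡12), b=13^-3·(≡10) mod 13; (12|13)=+1, (10|13)=+1; (−1)^{-1·-3·6}·(+1)^-3·(+1)^-1 = +1.
v=5: a=5^2·(≡3), b=5^5·(≡4) mod 5; (3|5)=-1, (4|5)=+1; (−1)^{2·5·2}·(-1)^5·(+1)^2 = -1.
Ram(858, -455) = {5, 11}; no ℚ_5-point on the conic.

[5, 11]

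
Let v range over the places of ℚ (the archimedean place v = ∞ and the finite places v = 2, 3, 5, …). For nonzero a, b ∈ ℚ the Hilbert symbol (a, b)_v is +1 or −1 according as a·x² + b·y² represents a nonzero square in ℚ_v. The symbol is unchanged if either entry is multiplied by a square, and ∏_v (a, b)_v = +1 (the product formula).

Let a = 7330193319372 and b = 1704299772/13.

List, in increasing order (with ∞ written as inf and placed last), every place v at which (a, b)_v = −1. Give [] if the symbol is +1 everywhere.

[2, 7, 31, 37]

(a, b) ≡ (103598187, 313131) mod (ℚ^×)²; places V = {2, 3, 7, 11, 13, 17, 19, 23, 31, 37, ∞}.
(a,b)_31: α=1, u≡24; β=1, v≡26 (mod 31); (24|31)=-1, (26|31)=-1; sign (−1)^1·-1^1·-1^1 = -1.
(a,b)_17: α=1, u≡8; β=0, v≡1 (mod 17); (8|17)=+1, (1|17)=+1; sign (−1)^0·+1^0·+1^1 = +1.
(a,b)_37: α=1, u≡8; β=1, v≡26 (mod 37); (8|37)=-1, (26|37)=+1; sign (−1)^0·-1^1·+1^1 = -1.
(a,b)_7: α=3, u≡3; β=3, v≡6 (mod 7); (3|7)=-1, (6|7)=-1; sign (−1)^1·-1^3·-1^3 = -1.
(a,b)_3: α=1, u≡2; β=1, v≡1 (mod 3); (2|3)=-1, (1|3)=+1; sign (−1)^1·-1^1·+1^1 = +1.
(a,b)_23: α=1, u≡6; β=0, v≡9 (mod 23); (6|23)=+1, (9|23)=+1; sign (−1)^0·+1^0·+1^1 = +1.
(a,b)_∞: sgn(103598187)=+, sgn(313131)=+, so +1.
(a,b)_2: α=2, β=2; u≡3, v≡3 (mod 8); ε(u)ε(v)=1·1, αω(v)=2·1, βω(u)=2·1; sum ≡ 1  ⇒  -1.
(a,b)_13: α=0, u≡1; β=-1, v≡6 (mod 13); (1|13)=+1, (6|13)=-1; sign (−1)^0·+1^-1·-1^0 = +1.
(a,b)_19: α=2, u≡18; β=2, v≡5 (mod 19); (18|19)=-1, (5|19)=+1; sign (−1)^0·-1^2·+1^2 = +1.
(a,b)_11: α=1, u≡5; β=0, v≡5 (mod 11); (5|11)=+1, (5|11)=+1; sign (−1)^0·+1^0·+1^1 = +1.
(103598187, 313131 / ℚ) ramifies at {2, 7, 31, 37}: a division algebra.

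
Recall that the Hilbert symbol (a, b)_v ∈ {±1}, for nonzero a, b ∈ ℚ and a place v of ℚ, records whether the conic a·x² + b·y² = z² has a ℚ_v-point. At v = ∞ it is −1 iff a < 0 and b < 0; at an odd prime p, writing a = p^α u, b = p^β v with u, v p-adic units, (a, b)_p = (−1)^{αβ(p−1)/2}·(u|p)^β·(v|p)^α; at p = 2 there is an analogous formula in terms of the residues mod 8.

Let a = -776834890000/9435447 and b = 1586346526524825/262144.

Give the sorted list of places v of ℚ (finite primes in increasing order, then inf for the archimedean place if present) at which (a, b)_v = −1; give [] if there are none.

(a, b) ≡ (-1881607, 2697) mod (ℚ^×)²; places V = {2, 3, 5, 7, 13, 17, 19, 23, 29, 31, 43, ∞}.
(a,b)_13: α=1, u≡10; β=2, v≡7 (mod 13); (10|13)=+1, (7|13)=-1; sign (−1)^0·+1^2·-1^1 = -1.
(a,b)_2: α=4, β=-18; u≡1, v≡1 (mod 8); ε(u)ε(v)=0·0, αω(v)=4·0, βω(u)=-18·0; sum ≡ 0  ⇒  +1.
(a,b)_5: α=4, u≡3; β=2, v≡2 (mod 5); (3|5)=-1, (2|5)=-1; sign (−1)^0·-1^2·-1^4 = +1.
(a,b)_∞: sgn(-1881607)=−, sgn(2697)=+, so +1.
(a,b)_29: α=1, u≡12; β=1, v≡25 (mod 29); (12|29)=-1, (25|29)=+1; sign (−1)^0·-1^1·+1^1 = -1.
(a,b)_43: α=-2, u≡32; β=0, v≡13 (mod 43); (32|43)=-1, (13|43)=+1; sign (−1)^0·-1^0·+1^-2 = +1.
(a,b)_23: α=1, u≡3; β=2, v≡8 (mod 23); (3|23)=+1, (8|23)=+1; sign (−1)^0·+1^2·+1^1 = +1.
(a,b)_3: α=-6, u≡2; β=7, v≡2 (mod 3); (2|3)=-1, (2|3)=-1; sign (−1)^0·-1^7·-1^-6 = -1.
(a,b)_7: α=-1, u≡6; β=0, v≡2 (mod 7); (6|7)=-1, (2|7)=+1; sign (−1)^0·-1^0·+1^-1 = +1.
(a,b)_31: α=1, u≡1; β=1, v≡20 (mod 31); (1|31)=+1, (20|31)=+1; sign (−1)^1·+1^1·+1^1 = -1.
(a,b)_19: α=0, u≡4; β=2, v≡14 (mod 19); (4|19)=+1, (14|19)=-1; sign (−1)^0·+1^2·-1^0 = +1.
(a,b)_17: α=2, u≡16; β=0, v≡12 (mod 17); (16|17)=+1, (12|17)=-1; sign (−1)^0·+1^0·-1^2 = +1.
|Ram(-1881607, 2697)| = 4, even; anisotropic at {3, 13, 29, 31}.

[3, 13, 29, 31]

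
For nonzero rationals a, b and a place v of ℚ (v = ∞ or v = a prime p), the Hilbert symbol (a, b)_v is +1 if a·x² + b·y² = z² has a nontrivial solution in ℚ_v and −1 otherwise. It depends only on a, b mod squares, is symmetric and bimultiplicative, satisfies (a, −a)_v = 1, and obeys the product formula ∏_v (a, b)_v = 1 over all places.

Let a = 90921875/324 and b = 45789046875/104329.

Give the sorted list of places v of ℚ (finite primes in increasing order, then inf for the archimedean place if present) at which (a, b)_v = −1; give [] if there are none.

Mod squares: a ≡ 11, b ≡ 299. Check v ∈ {∞, 2, 3, 5, 11, 13, 17, 19, 23}.
v=∞: 11 > 0 and 299 > 0  ⇒  (a,b)_∞ = +1.
v=19: a=19^0·(≡16), b=19^-2·(≡12) mod 19; (16|19)=+1, (12|19)=-1; (−1)^{0·-2·9}·(+1)^-2·(-1)^0 = +1.
v=5: a=5^6·(≡1), b=5^6·(≡1) mod 5; (1|5)=+1, (1|5)=+1; (−1)^{6·6·2}·(+1)^6·(+1)^6 = +1.
v=3: a=3^-4·(≡2), b=3^4·(≡2) mod 3; (2|3)=-1, (2|3)=-1; (−1)^{-4·4·1}·(-1)^4·(-1)^-4 = +1.
v=17: a=17^0·(≡10), b=17^-2·(≡11) mod 17; (10|17)=-1, (11|17)=-1; (−1)^{0·-2·8}·(-1)^-2·(-1)^0 = +1.
v=11: a=11^1·(≡1), b=11^2·(≡8) mod 11; (1|11)=+1, (8|11)=-1; (−1)^{1·2·5}·(+1)^2·(-1)^1 = -1.
v=2: v_2(a)=-2, v_2(b)=0; units ≡ 3, 3 (mod 8); ε·ε+αω+βω = 1·1+-2·1+0·1 ≡ 1  ⇒  (a,b)_2 = -1.
v=13: a=13^0·(≡8), b=13^1·(≡9) mod 13; (8|13)=-1, (9|13)=+1; (−1)^{0·1·6}·(-1)^1·(+1)^0 = -1.
v=23: a=23^2·(≡21), b=23^1·(≡13) mod 23; (21|23)=-1, (13|23)=+1; (−1)^{2·1·11}·(-1)^1·(+1)^2 = -1.
(11, 299 / ℚ) ramifies at {2, 11, 13, 23}: a division algebra.

[2, 11, 13, 23]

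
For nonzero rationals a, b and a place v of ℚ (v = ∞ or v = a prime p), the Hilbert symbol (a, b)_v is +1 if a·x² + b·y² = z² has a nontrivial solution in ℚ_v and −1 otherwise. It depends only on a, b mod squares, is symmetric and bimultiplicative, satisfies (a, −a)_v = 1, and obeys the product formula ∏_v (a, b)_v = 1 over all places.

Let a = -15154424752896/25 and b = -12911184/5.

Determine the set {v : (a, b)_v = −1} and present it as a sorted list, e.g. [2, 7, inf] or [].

[11, 13, 19, inf]

(a, b) ≡ (-11, -3705) mod (ℚ^×)²; places V = {2, 3, 5, 11, 13, 19, ∞}.
(a,b)_3: α=6, u≡1; β=3, v≡1 (mod 3); (1|3)=+1, (1|3)=+1; sign (−1)^0·+1^3·+1^6 = +1.
(a,b)_19: α=2, u≡2; β=1, v≡15 (mod 19); (2|19)=-1, (15|19)=-1; sign (−1)^0·-1^1·-1^2 = -1.
(a,b)_5: α=-2, u≡4; β=-1, v≡1 (mod 5); (4|5)=+1, (1|5)=+1; sign (−1)^0·+1^-1·+1^-2 = +1.
(a,b)_∞: sgn(-11)=−, sgn(-3705)=−, so -1.
(a,b)_2: α=8, β=4; u≡5, v≡7 (mod 8); ε(u)ε(v)=0·1, αω(v)=8·0, βω(u)=4·1; sum ≡ 0  ⇒  +1.
(a,b)_13: α=2, u≡8; β=1, v≡9 (mod 13); (8|13)=-1, (9|13)=+1; sign (−1)^0·-1^1·+1^2 = -1.
(a,b)_11: α=3, u≡2; β=2, v≡8 (mod 11); (2|11)=-1, (8|11)=-1; sign (−1)^0·-1^2·-1^3 = -1.
Ram(-11, -3705) = {11, 13, 19, ∞}; no ℚ_11-point on the conic.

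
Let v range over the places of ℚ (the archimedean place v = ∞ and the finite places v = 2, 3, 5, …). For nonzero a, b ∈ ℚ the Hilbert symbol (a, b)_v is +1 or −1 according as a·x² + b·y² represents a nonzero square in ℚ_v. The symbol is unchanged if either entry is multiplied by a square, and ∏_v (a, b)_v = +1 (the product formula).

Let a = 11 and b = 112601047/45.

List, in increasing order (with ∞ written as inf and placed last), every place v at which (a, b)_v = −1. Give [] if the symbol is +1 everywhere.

Mod squares: a ≡ 11, b ≡ 1948115. Check v ∈ {∞, 2, 3, 5, 11, 13, 17, 41, 43}.
v=2: v_2(a)=0, v_2(b)=0; units ≡ 3, 3 (mod 8); ε·ε+αω+βω = 1·1+0·1+0·1 ≡ 1  ⇒  (a,b)_2 = -1.
v=41: a=41^0·(≡11), b=41^1·(≡16) mod 41; (11|41)=-1, (16|41)=+1; (−1)^{0·1·20}·(-1)^1·(+1)^0 = -1.
v=13: a=13^0·(≡11), b=13^1·(≡3) mod 13; (11|13)=-1, (3|13)=+1; (−1)^{0·1·6}·(-1)^1·(+1)^0 = -1.
v=3: a=3^0·(≡2), b=3^-2·(≡2) mod 3; (2|3)=-1, (2|3)=-1; (−1)^{0·-2·1}·(-1)^-2·(-1)^0 = +1.
v=43: a=43^0·(≡11), b=43^1·(≡29) mod 43; (11|43)=+1, (29|43)=-1; (−1)^{0·1·21}·(+1)^1·(-1)^0 = +1.
v=11: a=11^1·(≡1), b=11^0·(≡9) mod 11; (1|11)=+1, (9|11)=+1; (−1)^{1·0·5}·(+1)^0·(+1)^1 = +1.
v=17: a=17^0·(≡11), b=17^3·(≡8) mod 17; (11|17)=-1, (8|17)=+1; (−1)^{0·3·8}·(-1)^3·(+1)^0 = -1.
v=∞: 11 > 0 and 1948115 > 0  ⇒  (a,b)_∞ = +1.
v=5: a=5^0·(≡1), b=5^-1·(≡3) mod 5; (1|5)=+1, (3|5)=-1; (−1)^{0·-1·2}·(+1)^-1·(-1)^0 = +1.
(11, 1948115 / ℚ) ramifies at {2, 13, 17, 41}: a division algebra.

[2, 13, 17, 41]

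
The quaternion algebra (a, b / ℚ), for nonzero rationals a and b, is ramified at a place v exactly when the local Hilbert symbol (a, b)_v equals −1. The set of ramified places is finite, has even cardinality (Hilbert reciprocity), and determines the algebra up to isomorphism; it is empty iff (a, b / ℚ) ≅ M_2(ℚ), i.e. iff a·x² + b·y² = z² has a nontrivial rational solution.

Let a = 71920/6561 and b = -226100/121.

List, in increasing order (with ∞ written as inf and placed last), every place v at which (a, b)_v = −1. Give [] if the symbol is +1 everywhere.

[2, 17]

(a, b) ≡ (4495, -2261) mod (ℚ^×)²; places V = {2, 3, 5, 7, 11, 17, 19, 29, 31, ∞}.
(a,b)_29: α=1, u≡27; β=0, v≡20 (mod 29); (27|29)=-1, (20|29)=+1; sign (−1)^0·-1^0·+1^1 = +1.
(a,b)_2: α=4, β=2; u≡7, v≡3 (mod 8); ε(u)ε(v)=1·1, αω(v)=4·1, βω(u)=2·0; sum ≡ 1  ⇒  -1.
(a,b)_5: α=1, u≡4; β=2, v≡1 (mod 5); (4|5)=+1, (1|5)=+1; sign (−1)^0·+1^2·+1^1 = +1.
(a,b)_11: α=0, u≡7; β=-2, v≡5 (mod 11); (7|11)=-1, (5|11)=+1; sign (−1)^0·-1^-2·+1^0 = +1.
(a,b)_3: α=-8, u≡1; β=0, v≡1 (mod 3); (1|3)=+1, (1|3)=+1; sign (−1)^0·+1^0·+1^-8 = +1.
(a,b)_31: α=1, u≡23; β=0, v≡16 (mod 31); (23|31)=-1, (16|31)=+1; sign (−1)^0·-1^0·+1^1 = +1.
(a,b)_17: α=0, u≡7; β=1, v≡14 (mod 17); (7|17)=-1, (14|17)=-1; sign (−1)^0·-1^1·-1^0 = -1.
(a,b)_19: α=0, u≡4; β=1, v≡10 (mod 19); (4|19)=+1, (10|19)=-1; sign (−1)^0·+1^1·-1^0 = +1.
(a,b)_7: α=0, u≡1; β=1, v≡6 (mod 7); (1|7)=+1, (6|7)=-1; sign (−1)^0·+1^1·-1^0 = +1.
(a,b)_∞: sgn(4495)=+, sgn(-2261)=−, so +1.
|Ram(4495, -2261)| = 2, even; anisotropic at {2, 17}.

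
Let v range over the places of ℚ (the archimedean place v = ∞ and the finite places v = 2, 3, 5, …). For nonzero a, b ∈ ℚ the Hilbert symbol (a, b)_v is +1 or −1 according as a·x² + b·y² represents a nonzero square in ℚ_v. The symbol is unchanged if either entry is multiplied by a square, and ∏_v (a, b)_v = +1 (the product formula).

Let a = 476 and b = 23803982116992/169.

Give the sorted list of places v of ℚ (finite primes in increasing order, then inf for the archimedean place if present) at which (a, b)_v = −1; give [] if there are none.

Mod squares: a ≡ 119, b ≡ 1122. Check v ∈ {∞, 2, 3, 7, 11, 13, 17}.
v=2: v_2(a)=2, v_2(b)=7; units ≡ 7, 1 (mod 8); ε·ε+αω+βω = 1·0+2·0+7·0 ≡ 0  ⇒  (a,b)_2 = +1.
v=7: a=7^1·(≡5), b=7^2·(≡4) mod 7; (5|7)=-1, (4|7)=+1; (−1)^{1·2·3}·(-1)^2·(+1)^1 = +1.
v=3: a=3^0·(≡2), b=3^5·(≡2) mod 3; (2|3)=-1, (2|3)=-1; (−1)^{0·5·1}·(-1)^5·(-1)^0 = -1.
v=11: a=11^0·(≡3), b=11^1·(≡5) mod 11; (3|11)=+1, (5|11)=+1; (−1)^{0·1·5}·(+1)^1·(+1)^0 = +1.
v=∞: 119 > 0 and 1122 > 0  ⇒  (a,b)_∞ = +1.
v=13: a=13^0·(≡8), b=13^-2·(≡12) mod 13; (8|13)=-1, (12|13)=+1; (−1)^{0·-2·6}·(-1)^-2·(+1)^0 = +1.
v=17: a=17^1·(≡11), b=17^5·(≡4) mod 17; (11|17)=-1, (4|17)=+1; (−1)^{1·5·8}·(-1)^5·(+1)^1 = -1.
|Ram(119, 1122)| = 2, even; anisotropic at {3, 17}.

[3, 17]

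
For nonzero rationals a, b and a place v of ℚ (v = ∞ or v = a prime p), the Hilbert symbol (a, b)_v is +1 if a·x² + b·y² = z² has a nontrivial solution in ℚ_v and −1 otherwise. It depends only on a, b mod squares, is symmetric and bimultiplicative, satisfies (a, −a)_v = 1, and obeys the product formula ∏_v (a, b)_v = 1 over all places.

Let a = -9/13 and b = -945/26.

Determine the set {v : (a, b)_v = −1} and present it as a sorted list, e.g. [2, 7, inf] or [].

(a, b) ≡ (-13, -2730) mod (ℚ^×)²; places V = {2, 3, 5, 7, 13, ∞}.
(a,b)_2: α=0, β=-1; u≡3, v≡3 (mod 8); ε(u)ε(v)=1·1, αω(v)=0·1, βω(u)=-1·1; sum ≡ 0  ⇒  +1.
(a,b)_13: α=-1, u≡4; β=-1, v≡2 (mod 13); (4|13)=+1, (2|13)=-1; sign (−1)^0·+1^-1·-1^-1 = -1.
(a,b)_5: α=0, u≡2; β=1, v≡1 (mod 5); (2|5)=-1, (1|5)=+1; sign (−1)^0·-1^1·+1^0 = -1.
(a,b)_3: α=2, u≡2; β=3, v≡2 (mod 3); (2|3)=-1, (2|3)=-1; sign (−1)^0·-1^3·-1^2 = -1.
(a,b)_7: α=0, u≡2; β=1, v≡1 (mod 7); (2|7)=+1, (1|7)=+1; sign (−1)^0·+1^1·+1^0 = +1.
(a,b)_∞: sgn(-13)=−, sgn(-2730)=−, so -1.
Ram(-13, -2730) = {3, 5, 13, ∞}; no ℚ_3-point on the conic.

[3, 5, 13, inf]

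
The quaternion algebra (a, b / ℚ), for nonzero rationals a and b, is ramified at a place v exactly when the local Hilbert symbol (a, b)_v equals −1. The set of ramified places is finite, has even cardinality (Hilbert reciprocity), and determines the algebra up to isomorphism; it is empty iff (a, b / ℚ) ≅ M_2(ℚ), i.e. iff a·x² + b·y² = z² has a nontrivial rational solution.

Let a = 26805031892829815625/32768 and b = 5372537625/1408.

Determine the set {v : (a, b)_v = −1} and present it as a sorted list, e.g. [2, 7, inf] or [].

(a, b) ≡ (13090, 24310) mod (ℚ^×)²; places V = {2, 3, 5, 7, 11, 13, 17, ∞}.
(a,b)_3: α=8, u≡1; β=4, v≡1 (mod 3); (1|3)=+1, (1|3)=+1; sign (−1)^0·+1^4·+1^8 = +1.
(a,b)_13: α=4, u≡3; β=1, v≡8 (mod 13); (3|13)=+1, (8|13)=-1; sign (−1)^0·+1^1·-1^4 = +1.
(a,b)_∞: sgn(13090)=+, sgn(24310)=+, so +1.
(a,b)_2: α=-15, β=-7; u≡1, v≡3 (mod 8); ε(u)ε(v)=0·1, αω(v)=-15·1, βω(u)=-7·0; sum ≡ 1  ⇒  -1.
(a,b)_5: α=5, u≡2; β=3, v≡2 (mod 5); (2|5)=-1, (2|5)=-1; sign (−1)^0·-1^3·-1^5 = +1.
(a,b)_17: α=3, u≡6; β=1, v≡8 (mod 17); (6|17)=-1, (8|17)=+1; sign (−1)^0·-1^1·+1^3 = -1.
(a,b)_11: α=3, u≡7; β=-1, v≡10 (mod 11); (7|11)=-1, (10|11)=-1; sign (−1)^1·-1^-1·-1^3 = -1.
(a,b)_7: α=1, u≡1; β=4, v≡5 (mod 7); (1|7)=+1, (5|7)=-1; sign (−1)^0·+1^4·-1^1 = -1.
Ram(13090, 24310) = {2, 7, 11, 17}; no ℚ_2-point on the conic.

[2, 7, 11, 17]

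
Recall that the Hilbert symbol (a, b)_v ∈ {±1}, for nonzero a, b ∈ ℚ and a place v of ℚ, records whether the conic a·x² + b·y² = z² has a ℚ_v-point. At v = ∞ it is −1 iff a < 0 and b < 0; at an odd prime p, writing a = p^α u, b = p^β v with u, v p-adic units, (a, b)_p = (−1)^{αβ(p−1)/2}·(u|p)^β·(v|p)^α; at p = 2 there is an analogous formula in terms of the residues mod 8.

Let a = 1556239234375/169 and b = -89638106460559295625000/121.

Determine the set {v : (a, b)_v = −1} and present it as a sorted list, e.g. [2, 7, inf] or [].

[2, 7, 17, 29]

Mod squares: a ≡ 2032639, b ≡ -38570. Check v ∈ {∞, 2, 3, 5, 7, 11, 13, 17, 19, 29, 31}.
v=3: a=3^0·(≡1), b=3^2·(≡1) mod 3; (1|3)=+1, (1|3)=+1; (−1)^{0·2·1}·(+1)^2·(+1)^0 = +1.
v=5: a=5^6·(≡4), b=5^7·(≡1) mod 5; (4|5)=+1, (1|5)=+1; (−1)^{6·7·2}·(+1)^7·(+1)^6 = +1.
v=7: a=7^3·(≡3), b=7^3·(≡6) mod 7; (3|7)=-1, (6|7)=-1; (−1)^{3·3·3}·(-1)^3·(-1)^3 = -1.
v=31: a=31^1·(≡14), b=31^2·(≡5) mod 31; (14|31)=+1, (5|31)=+1; (−1)^{1·2·15}·(+1)^2·(+1)^1 = +1.
v=11: a=11^0·(≡3), b=11^-2·(≡8) mod 11; (3|11)=+1, (8|11)=-1; (−1)^{0·-2·5}·(+1)^-2·(-1)^0 = +1.
v=29: a=29^1·(≡10), b=29^3·(≡28) mod 29; (10|29)=-1, (28|29)=+1; (−1)^{1·3·14}·(-1)^3·(+1)^1 = -1.
v=∞: 2032639 > 0 and -38570 < 0  ⇒  (a,b)_∞ = +1.
v=13: a=13^-2·(≡7), b=13^0·(≡3) mod 13; (7|13)=-1, (3|13)=+1; (−1)^{-2·0·6}·(-1)^0·(+1)^-2 = +1.
v=17: a=17^1·(≡7), b=17^2·(≡12) mod 17; (7|17)=-1, (12|17)=-1; (−1)^{1·2·8}·(-1)^2·(-1)^1 = -1.
v=19: a=19^1·(≡4), b=19^3·(≡15) mod 19; (4|19)=+1, (15|19)=-1; (−1)^{1·3·9}·(+1)^3·(-1)^1 = +1.
v=2: v_2(a)=0, v_2(b)=3; units ≡ 7, 3 (mod 8); ε·ε+αω+βω = 1·1+0·1+3·0 ≡ 1  ⇒  (a,b)_2 = -1.
(2032639, -38570 / ℚ) ramifies at {2, 7, 17, 29}: a division algebra.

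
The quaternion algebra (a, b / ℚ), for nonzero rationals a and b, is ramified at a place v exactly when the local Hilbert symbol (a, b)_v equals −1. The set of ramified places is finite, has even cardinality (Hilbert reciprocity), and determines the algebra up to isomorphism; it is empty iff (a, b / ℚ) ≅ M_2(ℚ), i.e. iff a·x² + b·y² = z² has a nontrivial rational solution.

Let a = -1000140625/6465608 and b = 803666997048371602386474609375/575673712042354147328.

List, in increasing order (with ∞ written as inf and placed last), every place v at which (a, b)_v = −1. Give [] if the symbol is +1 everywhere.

(a, b) ≡ (-2, 30030) mod (ℚ^×)²; places V = {2, 3, 5, 7, 11, 13, 19, 23, 29, 31, 41, ∞}.
(a,b)_31: α=-2, u≡6; β=-4, v≡27 (mod 31); (6|31)=-1, (27|31)=-1; sign (−1)^0·-1^-4·-1^-2 = +1.
(a,b)_∞: sgn(-2)=−, sgn(30030)=+, so +1.
(a,b)_7: α=0, u≡3; β=3, v≡5 (mod 7); (3|7)=-1, (5|7)=-1; sign (−1)^0·-1^3·-1^0 = -1.
(a,b)_11: α=2, u≡1; β=7, v≡6 (mod 11); (1|11)=+1, (6|11)=-1; sign (−1)^0·+1^7·-1^2 = +1.
(a,b)_23: α=2, u≡10; β=4, v≡19 (mod 23); (10|23)=-1, (19|23)=-1; sign (−1)^0·-1^4·-1^2 = +1.
(a,b)_29: α=-2, u≡12; β=-4, v≡19 (mod 29); (12|29)=-1, (19|29)=-1; sign (−1)^0·-1^-4·-1^-2 = +1.
(a,b)_13: α=0, u≡6; β=1, v≡12 (mod 13); (6|13)=-1, (12|13)=+1; sign (−1)^0·-1^1·+1^0 = -1.
(a,b)_5: α=6, u≡2; β=15, v≡4 (mod 5); (2|5)=-1, (4|5)=+1; sign (−1)^0·-1^15·+1^6 = -1.
(a,b)_2: α=-3, β=-19; u≡7, v≡7 (mod 8); ε(u)ε(v)=1·1, αω(v)=-3·0, βω(u)=-19·0; sum ≡ 1  ⇒  -1.
(a,b)_41: α=0, u≡36; β=-2, v≡36 (mod 41); (36|41)=+1, (36|41)=+1; sign (−1)^0·+1^-2·+1^0 = +1.
(a,b)_19: α=0, u≡11; β=2, v≡12 (mod 19); (11|19)=+1, (12|19)=-1; sign (−1)^0·+1^2·-1^0 = +1.
(a,b)_3: α=0, u≡1; β=1, v≡2 (mod 3); (1|3)=+1, (2|3)=-1; sign (−1)^0·+1^1·-1^0 = +1.
(-2, 30030 / ℚ) ramifies at {2, 5, 7, 13}: a division algebra.

[2, 5, 7, 13]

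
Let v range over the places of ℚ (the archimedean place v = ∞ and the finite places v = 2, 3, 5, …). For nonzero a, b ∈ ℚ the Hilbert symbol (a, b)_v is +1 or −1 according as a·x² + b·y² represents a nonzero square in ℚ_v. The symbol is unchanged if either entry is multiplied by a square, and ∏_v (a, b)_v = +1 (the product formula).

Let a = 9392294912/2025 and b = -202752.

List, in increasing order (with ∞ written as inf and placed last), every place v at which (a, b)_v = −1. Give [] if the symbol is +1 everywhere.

[2, 7, 11, 17]

Mod squares: a ≡ 1547, b ≡ -22. Check v ∈ {∞, 2, 3, 5, 7, 11, 13, 17}.
v=2: v_2(a)=10, v_2(b)=11; units ≡ 3, 5 (mod 8); ε·ε+αω+βω = 1·0+10·1+11·1 ≡ 1  ⇒  (a,b)_2 = -1.
v=∞: 1547 > 0 and -22 < 0  ⇒  (a,b)_∞ = +1.
v=17: a=17^1·(≡3), b=17^0·(≡7) mod 17; (3|17)=-1, (7|17)=-1; (−1)^{1·0·8}·(-1)^0·(-1)^1 = -1.
v=11: a=11^2·(≡2), b=11^1·(≡4) mod 11; (2|11)=-1, (4|11)=+1; (−1)^{2·1·5}·(-1)^1·(+1)^2 = -1.
v=13: a=13^1·(≡2), b=13^0·(≡9) mod 13; (2|13)=-1, (9|13)=+1; (−1)^{1·0·6}·(-1)^0·(+1)^1 = +1.
v=3: a=3^-4·(≡2), b=3^2·(≡2) mod 3; (2|3)=-1, (2|3)=-1; (−1)^{-4·2·1}·(-1)^2·(-1)^-4 = +1.
v=7: a=7^3·(≡1), b=7^0·(≡3) mod 7; (1|7)=+1, (3|7)=-1; (−1)^{3·0·3}·(+1)^0·(-1)^3 = -1.
v=5: a=5^-2·(≡2), b=5^0·(≡3) mod 5; (2|5)=-1, (3|5)=-1; (−1)^{-2·0·2}·(-1)^0·(-1)^-2 = +1.
(1547, -22 / ℚ) ramifies at {2, 7, 11, 17}: a division algebra.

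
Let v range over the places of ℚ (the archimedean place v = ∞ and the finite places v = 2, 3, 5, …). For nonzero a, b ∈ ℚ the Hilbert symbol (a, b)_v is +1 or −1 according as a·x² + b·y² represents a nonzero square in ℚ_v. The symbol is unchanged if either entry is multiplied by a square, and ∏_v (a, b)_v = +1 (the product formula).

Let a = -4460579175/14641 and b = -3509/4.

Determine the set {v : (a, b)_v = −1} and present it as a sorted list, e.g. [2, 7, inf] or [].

Mod squares: a ≡ -494247, b ≡ -29. Check v ∈ {∞, 2, 3, 5, 11, 13, 19, 23, 29}.
v=29: a=29^1·(≡1), b=29^1·(≡6) mod 29; (1|29)=+1, (6|29)=+1; (−1)^{1·1·14}·(+1)^1·(+1)^1 = +1.
v=19: a=19^3·(≡11), b=19^0·(≡11) mod 19; (11|19)=+1, (11|19)=+1; (−1)^{3·0·9}·(+1)^0·(+1)^3 = +1.
v=2: v_2(a)=0, v_2(b)=-2; units ≡ 1, 3 (mod 8); ε·ε+αω+βω = 0·1+0·1+-2·0 ≡ 0  ⇒  (a,b)_2 = +1.
v=5: a=5^2·(≡3), b=5^0·(≡4) mod 5; (3|5)=-1, (4|5)=+1; (−1)^{2·0·2}·(-1)^0·(+1)^2 = +1.
v=13: a=13^1·(≡6), b=13^0·(≡10) mod 13; (6|13)=-1, (10|13)=+1; (−1)^{1·0·6}·(-1)^0·(+1)^1 = +1.
v=11: a=11^-4·(≡3), b=11^2·(≡1) mod 11; (3|11)=+1, (1|11)=+1; (−1)^{-4·2·5}·(+1)^2·(+1)^-4 = +1.
v=23: a=23^1·(≡4), b=23^0·(≡14) mod 23; (4|23)=+1, (14|23)=-1; (−1)^{1·0·11}·(+1)^0·(-1)^1 = -1.
v=∞: -494247 < 0 and -29 < 0  ⇒  (a,b)_∞ = -1.
v=3: a=3^1·(≡2), b=3^0·(≡1) mod 3; (2|3)=-1, (1|3)=+1; (−1)^{1·0·1}·(-1)^0·(+1)^1 = +1.
|Ram(-494247, -29)| = 2, even; anisotropic at {23, ∞}.

[23, inf]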